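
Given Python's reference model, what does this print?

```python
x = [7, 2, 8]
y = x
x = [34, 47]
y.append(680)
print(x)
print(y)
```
[34, 47]
[7, 2, 8, 680]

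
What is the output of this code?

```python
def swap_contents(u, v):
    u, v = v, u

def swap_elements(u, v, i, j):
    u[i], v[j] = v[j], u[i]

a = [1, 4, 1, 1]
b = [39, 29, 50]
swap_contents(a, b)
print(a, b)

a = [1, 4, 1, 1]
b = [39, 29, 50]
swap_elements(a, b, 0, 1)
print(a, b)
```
[1, 4, 1, 1] [39, 29, 50]
[29, 4, 1, 1] [39, 1, 50]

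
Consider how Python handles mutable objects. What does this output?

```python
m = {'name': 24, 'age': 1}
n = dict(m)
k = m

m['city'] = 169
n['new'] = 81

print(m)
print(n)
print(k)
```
{'name': 24, 'age': 1, 'city': 169}
{'name': 24, 'age': 1, 'new': 81}
{'name': 24, 'age': 1, 'city': 169}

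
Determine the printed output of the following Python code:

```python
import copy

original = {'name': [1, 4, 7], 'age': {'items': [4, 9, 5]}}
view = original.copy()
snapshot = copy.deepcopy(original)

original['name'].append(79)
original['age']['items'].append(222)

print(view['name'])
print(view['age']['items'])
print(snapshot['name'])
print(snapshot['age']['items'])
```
[1, 4, 7, 79]
[4, 9, 5, 222]
[1, 4, 7]
[4, 9, 5]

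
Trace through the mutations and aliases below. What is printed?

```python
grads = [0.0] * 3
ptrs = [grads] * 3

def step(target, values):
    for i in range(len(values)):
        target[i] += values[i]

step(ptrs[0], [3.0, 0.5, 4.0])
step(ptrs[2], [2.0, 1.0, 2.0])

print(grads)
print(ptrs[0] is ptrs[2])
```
[5.0, 1.5, 6.0]
True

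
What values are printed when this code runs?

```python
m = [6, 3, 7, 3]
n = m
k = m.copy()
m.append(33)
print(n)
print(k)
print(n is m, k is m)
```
[6, 3, 7, 3, 33]
[6, 3, 7, 3]
True False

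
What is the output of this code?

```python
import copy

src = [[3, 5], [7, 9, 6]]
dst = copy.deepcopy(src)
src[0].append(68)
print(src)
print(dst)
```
[[3, 5, 68], [7, 9, 6]]
[[3, 5], [7, 9, 6]]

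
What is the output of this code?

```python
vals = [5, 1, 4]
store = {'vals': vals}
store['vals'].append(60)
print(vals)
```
[5, 1, 4, 60]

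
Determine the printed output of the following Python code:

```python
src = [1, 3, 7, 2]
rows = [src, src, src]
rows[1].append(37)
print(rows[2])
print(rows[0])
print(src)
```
[1, 3, 7, 2, 37]
[1, 3, 7, 2, 37]
[1, 3, 7, 2, 37]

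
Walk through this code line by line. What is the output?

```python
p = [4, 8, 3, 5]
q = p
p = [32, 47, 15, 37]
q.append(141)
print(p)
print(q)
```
[32, 47, 15, 37]
[4, 8, 3, 5, 141]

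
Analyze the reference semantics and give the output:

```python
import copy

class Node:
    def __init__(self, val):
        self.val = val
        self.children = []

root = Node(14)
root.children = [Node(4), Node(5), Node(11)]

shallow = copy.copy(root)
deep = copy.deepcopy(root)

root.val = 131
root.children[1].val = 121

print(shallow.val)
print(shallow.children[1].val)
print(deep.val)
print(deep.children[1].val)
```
14
121
14
5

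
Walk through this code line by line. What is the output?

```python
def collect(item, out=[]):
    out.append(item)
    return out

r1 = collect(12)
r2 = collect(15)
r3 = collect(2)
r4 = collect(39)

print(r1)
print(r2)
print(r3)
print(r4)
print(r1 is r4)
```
[12, 15, 2, 39]
[12, 15, 2, 39]
[12, 15, 2, 39]
[12, 15, 2, 39]
True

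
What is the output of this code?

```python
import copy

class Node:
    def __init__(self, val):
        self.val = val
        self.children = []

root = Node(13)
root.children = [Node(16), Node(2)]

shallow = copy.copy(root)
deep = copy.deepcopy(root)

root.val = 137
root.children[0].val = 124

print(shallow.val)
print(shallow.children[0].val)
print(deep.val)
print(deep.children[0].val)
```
13
124
13
16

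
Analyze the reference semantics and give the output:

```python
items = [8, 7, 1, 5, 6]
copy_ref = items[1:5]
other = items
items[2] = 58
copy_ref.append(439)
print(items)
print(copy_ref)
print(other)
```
[8, 7, 58, 5, 6]
[7, 1, 5, 6, 439]
[8, 7, 58, 5, 6]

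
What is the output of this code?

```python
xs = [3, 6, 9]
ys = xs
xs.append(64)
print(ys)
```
[3, 6, 9, 64]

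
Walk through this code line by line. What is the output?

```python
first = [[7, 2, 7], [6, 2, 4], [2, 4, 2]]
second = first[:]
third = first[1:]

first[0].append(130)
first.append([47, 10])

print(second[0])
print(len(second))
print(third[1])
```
[7, 2, 7, 130]
3
[2, 4, 2]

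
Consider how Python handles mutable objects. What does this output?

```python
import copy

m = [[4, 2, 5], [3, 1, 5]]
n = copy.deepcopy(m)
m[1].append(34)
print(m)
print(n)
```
[[4, 2, 5], [3, 1, 5, 34]]
[[4, 2, 5], [3, 1, 5]]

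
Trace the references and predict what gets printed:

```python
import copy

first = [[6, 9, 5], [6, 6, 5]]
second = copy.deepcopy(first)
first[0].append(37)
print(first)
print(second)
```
[[6, 9, 5, 37], [6, 6, 5]]
[[6, 9, 5], [6, 6, 5]]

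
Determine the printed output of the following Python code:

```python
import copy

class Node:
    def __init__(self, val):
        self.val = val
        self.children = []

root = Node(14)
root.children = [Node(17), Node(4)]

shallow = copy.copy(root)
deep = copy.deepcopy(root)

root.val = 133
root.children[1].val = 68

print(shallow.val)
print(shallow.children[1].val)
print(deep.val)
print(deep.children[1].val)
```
14
68
14
4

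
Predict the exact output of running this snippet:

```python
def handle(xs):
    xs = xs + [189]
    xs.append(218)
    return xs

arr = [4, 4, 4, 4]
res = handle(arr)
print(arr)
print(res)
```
[4, 4, 4, 4]
[4, 4, 4, 4, 189, 218]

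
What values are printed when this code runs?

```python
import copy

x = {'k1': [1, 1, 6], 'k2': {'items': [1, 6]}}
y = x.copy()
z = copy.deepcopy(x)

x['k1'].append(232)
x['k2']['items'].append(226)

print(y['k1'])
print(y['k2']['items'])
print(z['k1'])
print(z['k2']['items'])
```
[1, 1, 6, 232]
[1, 6, 226]
[1, 1, 6]
[1, 6]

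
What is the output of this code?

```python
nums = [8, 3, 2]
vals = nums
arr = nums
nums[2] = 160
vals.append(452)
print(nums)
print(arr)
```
[8, 3, 160, 452]
[8, 3, 160, 452]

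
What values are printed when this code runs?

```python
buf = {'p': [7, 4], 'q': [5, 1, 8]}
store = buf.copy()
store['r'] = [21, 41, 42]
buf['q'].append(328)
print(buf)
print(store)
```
{'p': [7, 4], 'q': [5, 1, 8, 328]}
{'p': [7, 4], 'q': [5, 1, 8, 328], 'r': [21, 41, 42]}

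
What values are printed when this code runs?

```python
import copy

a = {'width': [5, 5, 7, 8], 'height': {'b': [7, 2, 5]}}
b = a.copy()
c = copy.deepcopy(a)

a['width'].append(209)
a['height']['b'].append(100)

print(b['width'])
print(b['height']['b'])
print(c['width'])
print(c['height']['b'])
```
[5, 5, 7, 8, 209]
[7, 2, 5, 100]
[5, 5, 7, 8]
[7, 2, 5]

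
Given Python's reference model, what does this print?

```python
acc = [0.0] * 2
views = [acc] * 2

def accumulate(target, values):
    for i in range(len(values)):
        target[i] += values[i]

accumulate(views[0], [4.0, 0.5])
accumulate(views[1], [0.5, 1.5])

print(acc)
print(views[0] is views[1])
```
[4.5, 2.0]
True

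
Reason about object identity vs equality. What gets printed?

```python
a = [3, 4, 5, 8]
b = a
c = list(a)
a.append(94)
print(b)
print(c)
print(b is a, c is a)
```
[3, 4, 5, 8, 94]
[3, 4, 5, 8]
True False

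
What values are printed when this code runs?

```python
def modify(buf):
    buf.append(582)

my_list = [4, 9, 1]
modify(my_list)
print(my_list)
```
[4, 9, 1, 582]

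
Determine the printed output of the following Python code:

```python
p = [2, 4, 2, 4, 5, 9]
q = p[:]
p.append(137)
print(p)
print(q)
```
[2, 4, 2, 4, 5, 9, 137]
[2, 4, 2, 4, 5, 9]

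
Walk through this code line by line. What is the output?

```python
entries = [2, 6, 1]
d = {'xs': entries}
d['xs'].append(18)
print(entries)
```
[2, 6, 1, 18]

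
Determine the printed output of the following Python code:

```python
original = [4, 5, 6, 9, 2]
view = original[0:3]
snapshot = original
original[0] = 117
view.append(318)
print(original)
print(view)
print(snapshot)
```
[117, 5, 6, 9, 2]
[4, 5, 6, 318]
[117, 5, 6, 9, 2]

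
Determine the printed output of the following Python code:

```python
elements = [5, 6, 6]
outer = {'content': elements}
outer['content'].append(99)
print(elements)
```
[5, 6, 6, 99]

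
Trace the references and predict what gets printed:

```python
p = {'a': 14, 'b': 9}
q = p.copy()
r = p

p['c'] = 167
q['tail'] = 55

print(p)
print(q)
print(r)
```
{'a': 14, 'b': 9, 'c': 167}
{'a': 14, 'b': 9, 'tail': 55}
{'a': 14, 'b': 9, 'c': 167}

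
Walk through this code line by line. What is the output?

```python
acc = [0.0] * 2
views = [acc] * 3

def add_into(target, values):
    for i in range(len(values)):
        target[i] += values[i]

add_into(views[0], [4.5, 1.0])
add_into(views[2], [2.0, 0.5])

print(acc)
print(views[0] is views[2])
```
[6.5, 1.5]
True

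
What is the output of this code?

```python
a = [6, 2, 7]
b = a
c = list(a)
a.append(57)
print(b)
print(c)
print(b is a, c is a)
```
[6, 2, 7, 57]
[6, 2, 7]
True False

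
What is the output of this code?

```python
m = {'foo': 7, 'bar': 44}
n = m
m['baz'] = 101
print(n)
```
{'foo': 7, 'bar': 44, 'baz': 101}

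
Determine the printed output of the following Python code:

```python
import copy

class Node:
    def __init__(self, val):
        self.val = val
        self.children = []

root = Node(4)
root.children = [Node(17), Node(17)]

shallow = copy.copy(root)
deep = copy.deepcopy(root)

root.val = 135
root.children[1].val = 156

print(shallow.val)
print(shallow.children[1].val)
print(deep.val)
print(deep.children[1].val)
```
4
156
4
17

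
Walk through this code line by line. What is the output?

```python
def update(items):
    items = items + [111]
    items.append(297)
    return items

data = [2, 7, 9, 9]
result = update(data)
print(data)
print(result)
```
[2, 7, 9, 9]
[2, 7, 9, 9, 111, 297]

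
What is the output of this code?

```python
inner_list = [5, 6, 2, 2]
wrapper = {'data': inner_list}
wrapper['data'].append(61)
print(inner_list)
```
[5, 6, 2, 2, 61]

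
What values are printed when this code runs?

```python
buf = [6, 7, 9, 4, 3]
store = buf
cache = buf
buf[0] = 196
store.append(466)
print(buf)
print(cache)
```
[196, 7, 9, 4, 3, 466]
[196, 7, 9, 4, 3, 466]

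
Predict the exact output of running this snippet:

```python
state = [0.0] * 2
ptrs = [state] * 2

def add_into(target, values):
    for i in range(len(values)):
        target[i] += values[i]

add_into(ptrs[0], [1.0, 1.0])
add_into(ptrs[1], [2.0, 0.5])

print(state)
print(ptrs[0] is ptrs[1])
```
[3.0, 1.5]
True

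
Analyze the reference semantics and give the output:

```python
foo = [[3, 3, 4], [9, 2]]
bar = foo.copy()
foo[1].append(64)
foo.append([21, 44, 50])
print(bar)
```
[[3, 3, 4], [9, 2, 64]]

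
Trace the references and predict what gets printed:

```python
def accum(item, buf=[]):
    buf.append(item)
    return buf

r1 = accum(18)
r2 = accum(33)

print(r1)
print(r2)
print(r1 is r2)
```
[18, 33]
[18, 33]
True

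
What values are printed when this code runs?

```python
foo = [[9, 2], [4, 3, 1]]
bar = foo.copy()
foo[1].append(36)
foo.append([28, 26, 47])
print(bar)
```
[[9, 2], [4, 3, 1, 36]]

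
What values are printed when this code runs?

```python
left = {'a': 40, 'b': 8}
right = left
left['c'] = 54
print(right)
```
{'a': 40, 'b': 8, 'c': 54}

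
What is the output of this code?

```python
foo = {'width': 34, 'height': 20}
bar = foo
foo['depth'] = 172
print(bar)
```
{'width': 34, 'height': 20, 'depth': 172}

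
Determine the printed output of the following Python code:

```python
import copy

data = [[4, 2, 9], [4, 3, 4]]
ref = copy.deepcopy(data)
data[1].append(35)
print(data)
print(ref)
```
[[4, 2, 9], [4, 3, 4, 35]]
[[4, 2, 9], [4, 3, 4]]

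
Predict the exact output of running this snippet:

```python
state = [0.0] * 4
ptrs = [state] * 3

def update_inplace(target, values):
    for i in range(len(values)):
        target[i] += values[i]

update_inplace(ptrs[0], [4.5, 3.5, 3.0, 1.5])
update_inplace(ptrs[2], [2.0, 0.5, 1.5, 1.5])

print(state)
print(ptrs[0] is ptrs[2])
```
[6.5, 4.0, 4.5, 3.0]
True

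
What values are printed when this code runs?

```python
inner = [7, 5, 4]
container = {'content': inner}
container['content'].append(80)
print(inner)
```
[7, 5, 4, 80]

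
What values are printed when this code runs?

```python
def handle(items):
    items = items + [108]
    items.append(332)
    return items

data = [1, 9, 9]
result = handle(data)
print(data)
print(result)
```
[1, 9, 9]
[1, 9, 9, 108, 332]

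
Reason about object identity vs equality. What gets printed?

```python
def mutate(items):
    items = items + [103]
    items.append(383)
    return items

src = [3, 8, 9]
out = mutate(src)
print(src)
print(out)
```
[3, 8, 9]
[3, 8, 9, 103, 383]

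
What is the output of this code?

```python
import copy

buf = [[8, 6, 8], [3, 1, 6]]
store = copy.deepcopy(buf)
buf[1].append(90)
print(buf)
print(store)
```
[[8, 6, 8], [3, 1, 6, 90]]
[[8, 6, 8], [3, 1, 6]]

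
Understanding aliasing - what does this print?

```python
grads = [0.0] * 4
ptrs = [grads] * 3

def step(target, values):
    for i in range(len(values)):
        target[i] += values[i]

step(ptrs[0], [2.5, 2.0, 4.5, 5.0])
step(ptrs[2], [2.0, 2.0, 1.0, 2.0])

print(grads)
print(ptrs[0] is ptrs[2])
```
[4.5, 4.0, 5.5, 7.0]
True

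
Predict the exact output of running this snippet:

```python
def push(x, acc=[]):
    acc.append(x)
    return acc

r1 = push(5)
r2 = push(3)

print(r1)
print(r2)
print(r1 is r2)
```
[5, 3]
[5, 3]
True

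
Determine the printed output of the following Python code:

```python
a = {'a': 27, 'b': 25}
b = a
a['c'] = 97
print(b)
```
{'a': 27, 'b': 25, 'c': 97}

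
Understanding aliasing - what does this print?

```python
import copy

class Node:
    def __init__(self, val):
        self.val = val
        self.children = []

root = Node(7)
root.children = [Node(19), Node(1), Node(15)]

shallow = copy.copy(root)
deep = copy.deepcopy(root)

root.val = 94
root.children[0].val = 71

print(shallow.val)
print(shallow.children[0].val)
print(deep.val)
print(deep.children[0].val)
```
7
71
7
19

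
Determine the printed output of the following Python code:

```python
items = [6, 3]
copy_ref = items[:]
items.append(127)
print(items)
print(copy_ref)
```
[6, 3, 127]
[6, 3]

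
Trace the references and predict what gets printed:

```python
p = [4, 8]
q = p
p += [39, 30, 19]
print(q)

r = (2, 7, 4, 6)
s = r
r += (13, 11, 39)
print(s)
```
[4, 8, 39, 30, 19]
(2, 7, 4, 6)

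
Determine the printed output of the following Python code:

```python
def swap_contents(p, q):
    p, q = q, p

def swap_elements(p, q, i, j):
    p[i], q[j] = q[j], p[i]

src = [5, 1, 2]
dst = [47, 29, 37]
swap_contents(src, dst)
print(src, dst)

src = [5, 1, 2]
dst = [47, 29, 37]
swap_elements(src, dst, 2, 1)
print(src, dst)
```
[5, 1, 2] [47, 29, 37]
[5, 1, 29] [47, 2, 37]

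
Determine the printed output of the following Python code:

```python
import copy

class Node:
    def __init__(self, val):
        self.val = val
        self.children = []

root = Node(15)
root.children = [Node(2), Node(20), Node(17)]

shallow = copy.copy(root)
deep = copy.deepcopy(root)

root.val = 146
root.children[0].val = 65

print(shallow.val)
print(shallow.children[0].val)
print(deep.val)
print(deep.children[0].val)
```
15
65
15
2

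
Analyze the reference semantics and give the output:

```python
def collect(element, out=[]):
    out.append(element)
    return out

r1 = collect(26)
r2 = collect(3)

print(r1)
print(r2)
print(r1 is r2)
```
[26, 3]
[26, 3]
True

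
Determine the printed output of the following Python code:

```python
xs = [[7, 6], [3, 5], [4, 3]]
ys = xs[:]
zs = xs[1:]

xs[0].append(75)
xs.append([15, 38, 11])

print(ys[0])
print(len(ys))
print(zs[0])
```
[7, 6, 75]
3
[3, 5]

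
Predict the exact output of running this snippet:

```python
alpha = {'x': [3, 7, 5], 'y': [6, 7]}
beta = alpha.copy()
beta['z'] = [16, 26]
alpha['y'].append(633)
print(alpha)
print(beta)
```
{'x': [3, 7, 5], 'y': [6, 7, 633]}
{'x': [3, 7, 5], 'y': [6, 7, 633], 'z': [16, 26]}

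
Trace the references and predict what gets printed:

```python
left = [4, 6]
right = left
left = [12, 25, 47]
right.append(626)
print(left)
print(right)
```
[12, 25, 47]
[4, 6, 626]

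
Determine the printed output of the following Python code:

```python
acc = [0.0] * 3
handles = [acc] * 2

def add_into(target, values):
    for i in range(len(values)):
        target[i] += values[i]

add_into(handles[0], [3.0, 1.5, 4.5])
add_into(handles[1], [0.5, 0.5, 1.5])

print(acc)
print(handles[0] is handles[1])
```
[3.5, 2.0, 6.0]
True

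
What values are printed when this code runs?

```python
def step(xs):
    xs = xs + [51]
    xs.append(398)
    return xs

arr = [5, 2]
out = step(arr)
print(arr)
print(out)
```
[5, 2]
[5, 2, 51, 398]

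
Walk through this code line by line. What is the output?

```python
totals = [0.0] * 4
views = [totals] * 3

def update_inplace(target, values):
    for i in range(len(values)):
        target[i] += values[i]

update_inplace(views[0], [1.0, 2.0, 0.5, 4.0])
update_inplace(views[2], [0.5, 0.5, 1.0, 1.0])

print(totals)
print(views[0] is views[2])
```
[1.5, 2.5, 1.5, 5.0]
True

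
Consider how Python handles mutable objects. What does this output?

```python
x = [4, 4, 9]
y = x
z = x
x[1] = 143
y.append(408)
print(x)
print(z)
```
[4, 143, 9, 408]
[4, 143, 9, 408]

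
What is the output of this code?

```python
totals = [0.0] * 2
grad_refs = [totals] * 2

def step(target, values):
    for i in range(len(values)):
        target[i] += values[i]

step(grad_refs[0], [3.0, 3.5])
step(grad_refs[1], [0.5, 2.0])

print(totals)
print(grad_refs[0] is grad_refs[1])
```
[3.5, 5.5]
True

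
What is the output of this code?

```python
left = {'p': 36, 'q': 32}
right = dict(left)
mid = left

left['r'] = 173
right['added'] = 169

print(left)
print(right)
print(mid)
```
{'p': 36, 'q': 32, 'r': 173}
{'p': 36, 'q': 32, 'added': 169}
{'p': 36, 'q': 32, 'r': 173}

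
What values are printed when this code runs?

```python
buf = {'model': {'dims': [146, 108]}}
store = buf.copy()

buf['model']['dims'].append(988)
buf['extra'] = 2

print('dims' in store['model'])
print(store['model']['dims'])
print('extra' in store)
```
True
[146, 108, 988]
False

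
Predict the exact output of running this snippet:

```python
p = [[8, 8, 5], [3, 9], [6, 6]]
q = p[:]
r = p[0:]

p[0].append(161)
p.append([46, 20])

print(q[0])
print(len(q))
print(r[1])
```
[8, 8, 5, 161]
3
[3, 9]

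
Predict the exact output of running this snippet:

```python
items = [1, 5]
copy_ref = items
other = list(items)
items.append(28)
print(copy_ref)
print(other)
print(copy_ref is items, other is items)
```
[1, 5, 28]
[1, 5]
True False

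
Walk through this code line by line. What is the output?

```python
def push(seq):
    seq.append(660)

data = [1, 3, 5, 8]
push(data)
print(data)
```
[1, 3, 5, 8, 660]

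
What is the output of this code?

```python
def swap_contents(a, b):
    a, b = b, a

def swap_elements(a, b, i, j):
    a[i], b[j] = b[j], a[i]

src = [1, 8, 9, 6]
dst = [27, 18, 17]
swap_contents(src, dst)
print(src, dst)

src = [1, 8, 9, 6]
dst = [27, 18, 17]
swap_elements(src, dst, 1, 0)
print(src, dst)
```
[1, 8, 9, 6] [27, 18, 17]
[1, 27, 9, 6] [8, 18, 17]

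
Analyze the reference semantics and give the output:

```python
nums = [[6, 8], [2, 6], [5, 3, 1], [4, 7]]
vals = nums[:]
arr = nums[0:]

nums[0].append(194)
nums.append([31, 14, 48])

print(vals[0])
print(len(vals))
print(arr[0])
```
[6, 8, 194]
4
[6, 8, 194]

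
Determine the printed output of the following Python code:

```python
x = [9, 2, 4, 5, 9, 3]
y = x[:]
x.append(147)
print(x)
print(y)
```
[9, 2, 4, 5, 9, 3, 147]
[9, 2, 4, 5, 9, 3]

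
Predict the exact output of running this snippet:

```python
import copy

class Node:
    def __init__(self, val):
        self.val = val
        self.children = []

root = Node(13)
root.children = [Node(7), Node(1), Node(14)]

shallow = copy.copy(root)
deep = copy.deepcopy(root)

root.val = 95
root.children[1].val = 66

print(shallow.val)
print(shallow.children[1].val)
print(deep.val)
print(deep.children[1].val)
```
13
66
13
1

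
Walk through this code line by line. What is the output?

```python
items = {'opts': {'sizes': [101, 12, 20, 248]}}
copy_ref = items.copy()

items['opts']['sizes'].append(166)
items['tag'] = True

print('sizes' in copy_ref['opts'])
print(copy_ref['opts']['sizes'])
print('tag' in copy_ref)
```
True
[101, 12, 20, 248, 166]
False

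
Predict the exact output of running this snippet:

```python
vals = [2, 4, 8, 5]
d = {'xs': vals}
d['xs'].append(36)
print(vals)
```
[2, 4, 8, 5, 36]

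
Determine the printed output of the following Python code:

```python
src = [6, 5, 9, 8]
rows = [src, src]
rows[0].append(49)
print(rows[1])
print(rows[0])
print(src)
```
[6, 5, 9, 8, 49]
[6, 5, 9, 8, 49]
[6, 5, 9, 8, 49]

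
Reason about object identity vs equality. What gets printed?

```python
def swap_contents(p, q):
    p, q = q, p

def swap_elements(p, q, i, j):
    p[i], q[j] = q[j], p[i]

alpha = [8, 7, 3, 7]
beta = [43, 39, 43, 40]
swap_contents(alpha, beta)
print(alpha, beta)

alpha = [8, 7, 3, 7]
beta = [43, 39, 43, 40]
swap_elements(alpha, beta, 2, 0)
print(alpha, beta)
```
[8, 7, 3, 7] [43, 39, 43, 40]
[8, 7, 43, 7] [3, 39, 43, 40]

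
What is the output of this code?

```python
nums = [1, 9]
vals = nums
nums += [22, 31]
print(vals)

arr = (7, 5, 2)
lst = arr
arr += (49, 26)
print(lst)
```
[1, 9, 22, 31]
(7, 5, 2)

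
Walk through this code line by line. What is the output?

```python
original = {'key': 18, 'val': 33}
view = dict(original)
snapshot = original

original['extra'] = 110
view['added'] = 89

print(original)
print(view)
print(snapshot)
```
{'key': 18, 'val': 33, 'extra': 110}
{'key': 18, 'val': 33, 'added': 89}
{'key': 18, 'val': 33, 'extra': 110}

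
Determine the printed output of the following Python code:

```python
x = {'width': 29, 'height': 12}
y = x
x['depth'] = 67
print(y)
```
{'width': 29, 'height': 12, 'depth': 67}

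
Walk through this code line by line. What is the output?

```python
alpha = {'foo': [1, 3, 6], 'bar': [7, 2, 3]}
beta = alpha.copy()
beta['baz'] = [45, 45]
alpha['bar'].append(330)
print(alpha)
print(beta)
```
{'foo': [1, 3, 6], 'bar': [7, 2, 3, 330]}
{'foo': [1, 3, 6], 'bar': [7, 2, 3, 330], 'baz': [45, 45]}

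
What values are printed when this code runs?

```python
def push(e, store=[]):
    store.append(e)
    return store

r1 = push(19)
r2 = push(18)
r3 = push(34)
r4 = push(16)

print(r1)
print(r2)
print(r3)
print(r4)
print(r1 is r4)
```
[19, 18, 34, 16]
[19, 18, 34, 16]
[19, 18, 34, 16]
[19, 18, 34, 16]
True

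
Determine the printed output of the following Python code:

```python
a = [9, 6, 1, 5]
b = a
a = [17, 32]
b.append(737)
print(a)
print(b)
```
[17, 32]
[9, 6, 1, 5, 737]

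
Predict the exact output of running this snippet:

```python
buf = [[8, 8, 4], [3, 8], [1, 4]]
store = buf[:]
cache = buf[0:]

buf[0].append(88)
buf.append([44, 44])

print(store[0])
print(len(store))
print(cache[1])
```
[8, 8, 4, 88]
3
[3, 8]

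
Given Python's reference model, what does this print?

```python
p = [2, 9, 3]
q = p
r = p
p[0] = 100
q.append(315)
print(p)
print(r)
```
[100, 9, 3, 315]
[100, 9, 3, 315]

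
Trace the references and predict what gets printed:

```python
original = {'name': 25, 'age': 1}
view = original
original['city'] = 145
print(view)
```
{'name': 25, 'age': 1, 'city': 145}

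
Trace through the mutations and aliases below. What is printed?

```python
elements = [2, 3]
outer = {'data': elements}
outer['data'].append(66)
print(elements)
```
[2, 3, 66]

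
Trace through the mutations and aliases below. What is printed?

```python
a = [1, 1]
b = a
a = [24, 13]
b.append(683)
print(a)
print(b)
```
[24, 13]
[1, 1, 683]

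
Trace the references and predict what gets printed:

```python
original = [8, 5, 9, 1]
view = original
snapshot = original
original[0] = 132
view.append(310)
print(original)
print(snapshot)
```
[132, 5, 9, 1, 310]
[132, 5, 9, 1, 310]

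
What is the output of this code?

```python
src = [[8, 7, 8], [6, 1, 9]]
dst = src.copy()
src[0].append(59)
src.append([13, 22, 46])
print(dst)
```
[[8, 7, 8, 59], [6, 1, 9]]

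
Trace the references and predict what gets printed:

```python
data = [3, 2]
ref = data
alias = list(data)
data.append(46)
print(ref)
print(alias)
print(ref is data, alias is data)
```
[3, 2, 46]
[3, 2]
True False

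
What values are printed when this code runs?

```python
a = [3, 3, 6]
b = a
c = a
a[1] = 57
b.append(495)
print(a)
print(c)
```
[3, 57, 6, 495]
[3, 57, 6, 495]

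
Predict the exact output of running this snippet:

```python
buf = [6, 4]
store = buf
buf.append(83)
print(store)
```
[6, 4, 83]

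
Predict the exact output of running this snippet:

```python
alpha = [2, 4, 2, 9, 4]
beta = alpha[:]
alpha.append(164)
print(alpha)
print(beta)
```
[2, 4, 2, 9, 4, 164]
[2, 4, 2, 9, 4]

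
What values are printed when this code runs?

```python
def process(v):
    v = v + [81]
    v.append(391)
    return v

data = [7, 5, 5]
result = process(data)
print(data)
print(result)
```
[7, 5, 5]
[7, 5, 5, 81, 391]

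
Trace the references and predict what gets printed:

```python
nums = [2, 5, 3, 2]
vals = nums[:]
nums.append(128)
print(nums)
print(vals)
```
[2, 5, 3, 2, 128]
[2, 5, 3, 2]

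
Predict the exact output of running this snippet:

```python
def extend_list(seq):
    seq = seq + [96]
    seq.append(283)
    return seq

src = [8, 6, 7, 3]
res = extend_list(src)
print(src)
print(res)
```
[8, 6, 7, 3]
[8, 6, 7, 3, 96, 283]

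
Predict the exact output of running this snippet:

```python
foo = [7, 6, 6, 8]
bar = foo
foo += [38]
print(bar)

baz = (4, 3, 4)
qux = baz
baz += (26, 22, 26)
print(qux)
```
[7, 6, 6, 8, 38]
(4, 3, 4)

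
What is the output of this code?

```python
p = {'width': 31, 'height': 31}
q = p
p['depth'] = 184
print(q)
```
{'width': 31, 'height': 31, 'depth': 184}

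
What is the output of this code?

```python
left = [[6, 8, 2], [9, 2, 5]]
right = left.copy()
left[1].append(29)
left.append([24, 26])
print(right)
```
[[6, 8, 2], [9, 2, 5, 29]]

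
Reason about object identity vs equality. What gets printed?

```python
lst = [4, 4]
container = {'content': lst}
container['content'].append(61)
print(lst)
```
[4, 4, 61]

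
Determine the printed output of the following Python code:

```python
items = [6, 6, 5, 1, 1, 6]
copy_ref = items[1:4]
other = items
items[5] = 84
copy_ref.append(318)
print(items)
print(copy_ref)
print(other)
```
[6, 6, 5, 1, 1, 84]
[6, 5, 1, 318]
[6, 6, 5, 1, 1, 84]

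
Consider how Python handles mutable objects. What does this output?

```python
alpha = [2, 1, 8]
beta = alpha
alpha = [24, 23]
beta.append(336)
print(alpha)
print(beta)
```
[24, 23]
[2, 1, 8, 336]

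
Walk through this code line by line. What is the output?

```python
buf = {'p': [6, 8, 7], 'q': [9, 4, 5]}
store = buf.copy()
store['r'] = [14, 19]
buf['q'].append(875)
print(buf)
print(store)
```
{'p': [6, 8, 7], 'q': [9, 4, 5, 875]}
{'p': [6, 8, 7], 'q': [9, 4, 5, 875], 'r': [14, 19]}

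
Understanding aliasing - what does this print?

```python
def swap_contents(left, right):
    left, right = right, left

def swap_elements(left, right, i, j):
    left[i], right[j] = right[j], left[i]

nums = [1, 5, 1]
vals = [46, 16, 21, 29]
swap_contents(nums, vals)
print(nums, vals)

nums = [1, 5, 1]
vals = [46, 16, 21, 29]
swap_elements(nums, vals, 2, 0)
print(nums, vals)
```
[1, 5, 1] [46, 16, 21, 29]
[1, 5, 46] [1, 16, 21, 29]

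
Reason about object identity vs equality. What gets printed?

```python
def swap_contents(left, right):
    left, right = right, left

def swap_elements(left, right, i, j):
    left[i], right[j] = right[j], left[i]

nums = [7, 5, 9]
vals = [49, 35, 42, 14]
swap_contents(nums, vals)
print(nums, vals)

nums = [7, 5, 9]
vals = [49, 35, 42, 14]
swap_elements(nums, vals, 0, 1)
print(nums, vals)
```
[7, 5, 9] [49, 35, 42, 14]
[35, 5, 9] [49, 7, 42, 14]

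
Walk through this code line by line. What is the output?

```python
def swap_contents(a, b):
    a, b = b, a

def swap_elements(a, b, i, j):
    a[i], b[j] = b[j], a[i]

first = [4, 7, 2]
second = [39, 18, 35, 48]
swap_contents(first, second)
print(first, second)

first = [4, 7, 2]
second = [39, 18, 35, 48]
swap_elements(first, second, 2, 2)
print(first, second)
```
[4, 7, 2] [39, 18, 35, 48]
[4, 7, 35] [39, 18, 2, 48]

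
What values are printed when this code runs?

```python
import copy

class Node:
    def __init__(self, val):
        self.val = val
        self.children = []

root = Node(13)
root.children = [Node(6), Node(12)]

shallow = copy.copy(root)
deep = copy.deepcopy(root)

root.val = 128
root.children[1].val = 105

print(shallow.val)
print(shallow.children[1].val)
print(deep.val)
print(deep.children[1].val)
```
13
105
13
12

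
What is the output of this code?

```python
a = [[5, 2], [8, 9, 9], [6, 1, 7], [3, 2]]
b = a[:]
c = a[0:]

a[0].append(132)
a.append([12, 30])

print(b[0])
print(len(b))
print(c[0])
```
[5, 2, 132]
4
[5, 2, 132]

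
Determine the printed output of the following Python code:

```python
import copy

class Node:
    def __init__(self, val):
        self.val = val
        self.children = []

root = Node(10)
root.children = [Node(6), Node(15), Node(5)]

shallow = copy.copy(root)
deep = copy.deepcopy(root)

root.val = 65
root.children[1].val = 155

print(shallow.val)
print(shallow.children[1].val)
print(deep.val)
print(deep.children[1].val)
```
10
155
10
15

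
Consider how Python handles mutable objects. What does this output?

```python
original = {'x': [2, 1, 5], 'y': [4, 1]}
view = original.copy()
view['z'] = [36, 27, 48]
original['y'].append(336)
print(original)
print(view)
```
{'x': [2, 1, 5], 'y': [4, 1, 336]}
{'x': [2, 1, 5], 'y': [4, 1, 336], 'z': [36, 27, 48]}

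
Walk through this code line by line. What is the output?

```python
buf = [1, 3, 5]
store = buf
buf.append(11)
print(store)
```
[1, 3, 5, 11]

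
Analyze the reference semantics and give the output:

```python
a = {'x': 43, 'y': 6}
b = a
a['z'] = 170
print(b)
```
{'x': 43, 'y': 6, 'z': 170}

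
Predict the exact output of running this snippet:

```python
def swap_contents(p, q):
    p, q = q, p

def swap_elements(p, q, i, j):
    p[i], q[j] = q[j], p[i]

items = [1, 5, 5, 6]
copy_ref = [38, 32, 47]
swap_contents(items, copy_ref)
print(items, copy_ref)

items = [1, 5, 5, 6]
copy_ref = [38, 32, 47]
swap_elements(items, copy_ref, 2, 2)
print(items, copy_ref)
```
[1, 5, 5, 6] [38, 32, 47]
[1, 5, 47, 6] [38, 32, 5]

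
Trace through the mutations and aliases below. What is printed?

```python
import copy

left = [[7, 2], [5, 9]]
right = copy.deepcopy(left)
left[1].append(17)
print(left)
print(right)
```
[[7, 2], [5, 9, 17]]
[[7, 2], [5, 9]]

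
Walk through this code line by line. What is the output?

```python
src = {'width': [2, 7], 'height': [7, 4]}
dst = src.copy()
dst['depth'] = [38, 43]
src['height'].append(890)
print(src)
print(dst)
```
{'width': [2, 7], 'height': [7, 4, 890]}
{'width': [2, 7], 'height': [7, 4, 890], 'depth': [38, 43]}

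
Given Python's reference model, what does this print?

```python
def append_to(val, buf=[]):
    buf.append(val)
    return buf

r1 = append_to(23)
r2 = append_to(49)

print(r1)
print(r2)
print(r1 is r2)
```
[23, 49]
[23, 49]
True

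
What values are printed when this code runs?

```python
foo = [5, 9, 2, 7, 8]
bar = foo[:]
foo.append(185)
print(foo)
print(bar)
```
[5, 9, 2, 7, 8, 185]
[5, 9, 2, 7, 8]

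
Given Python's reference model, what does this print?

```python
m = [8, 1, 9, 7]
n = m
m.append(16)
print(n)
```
[8, 1, 9, 7, 16]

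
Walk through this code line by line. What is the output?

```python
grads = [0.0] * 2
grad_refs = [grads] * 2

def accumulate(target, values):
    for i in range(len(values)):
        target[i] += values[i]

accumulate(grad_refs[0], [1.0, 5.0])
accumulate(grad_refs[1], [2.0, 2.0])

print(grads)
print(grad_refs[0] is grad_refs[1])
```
[3.0, 7.0]
True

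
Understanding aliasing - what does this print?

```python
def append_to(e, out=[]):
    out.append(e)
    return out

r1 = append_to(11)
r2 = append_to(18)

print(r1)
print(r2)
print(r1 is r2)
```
[11, 18]
[11, 18]
True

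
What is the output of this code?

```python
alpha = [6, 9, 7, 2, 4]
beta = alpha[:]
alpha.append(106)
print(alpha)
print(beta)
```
[6, 9, 7, 2, 4, 106]
[6, 9, 7, 2, 4]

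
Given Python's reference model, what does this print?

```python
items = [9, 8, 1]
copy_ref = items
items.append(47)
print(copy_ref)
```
[9, 8, 1, 47]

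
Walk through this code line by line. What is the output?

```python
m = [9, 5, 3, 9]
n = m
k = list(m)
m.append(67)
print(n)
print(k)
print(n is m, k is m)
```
[9, 5, 3, 9, 67]
[9, 5, 3, 9]
True False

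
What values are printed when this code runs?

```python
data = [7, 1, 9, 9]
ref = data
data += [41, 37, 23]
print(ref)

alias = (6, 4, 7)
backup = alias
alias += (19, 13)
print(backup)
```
[7, 1, 9, 9, 41, 37, 23]
(6, 4, 7)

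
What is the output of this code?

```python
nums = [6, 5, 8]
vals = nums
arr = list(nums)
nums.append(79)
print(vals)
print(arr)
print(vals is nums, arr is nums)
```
[6, 5, 8, 79]
[6, 5, 8]
True False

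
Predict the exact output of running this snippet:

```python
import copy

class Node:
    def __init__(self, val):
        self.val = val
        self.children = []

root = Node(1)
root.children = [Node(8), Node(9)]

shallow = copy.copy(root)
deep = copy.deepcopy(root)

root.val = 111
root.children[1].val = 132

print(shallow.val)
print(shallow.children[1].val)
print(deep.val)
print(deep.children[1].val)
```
1
132
1
9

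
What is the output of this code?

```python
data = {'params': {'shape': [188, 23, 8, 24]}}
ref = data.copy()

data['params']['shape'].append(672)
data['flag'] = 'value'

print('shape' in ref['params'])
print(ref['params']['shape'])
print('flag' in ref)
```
True
[188, 23, 8, 24, 672]
False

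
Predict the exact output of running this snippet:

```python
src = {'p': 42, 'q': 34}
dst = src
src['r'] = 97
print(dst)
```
{'p': 42, 'q': 34, 'r': 97}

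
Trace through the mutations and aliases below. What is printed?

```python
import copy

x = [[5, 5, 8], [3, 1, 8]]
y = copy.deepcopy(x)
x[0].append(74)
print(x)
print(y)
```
[[5, 5, 8, 74], [3, 1, 8]]
[[5, 5, 8], [3, 1, 8]]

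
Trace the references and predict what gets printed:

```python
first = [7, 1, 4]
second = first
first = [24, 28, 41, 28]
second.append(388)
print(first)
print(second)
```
[24, 28, 41, 28]
[7, 1, 4, 388]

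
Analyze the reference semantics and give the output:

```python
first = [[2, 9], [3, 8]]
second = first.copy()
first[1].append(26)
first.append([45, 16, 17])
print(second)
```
[[2, 9], [3, 8, 26]]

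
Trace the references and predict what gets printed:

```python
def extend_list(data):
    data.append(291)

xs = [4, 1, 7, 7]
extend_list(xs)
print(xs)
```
[4, 1, 7, 7, 291]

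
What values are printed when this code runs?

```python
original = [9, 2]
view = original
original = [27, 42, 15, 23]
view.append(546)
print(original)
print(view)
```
[27, 42, 15, 23]
[9, 2, 546]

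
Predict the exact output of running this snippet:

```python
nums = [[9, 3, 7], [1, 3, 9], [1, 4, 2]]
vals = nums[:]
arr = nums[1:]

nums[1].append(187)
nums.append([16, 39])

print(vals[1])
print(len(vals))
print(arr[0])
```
[1, 3, 9, 187]
3
[1, 3, 9, 187]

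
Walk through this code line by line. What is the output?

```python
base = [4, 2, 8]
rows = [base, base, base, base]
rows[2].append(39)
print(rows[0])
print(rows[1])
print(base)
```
[4, 2, 8, 39]
[4, 2, 8, 39]
[4, 2, 8, 39]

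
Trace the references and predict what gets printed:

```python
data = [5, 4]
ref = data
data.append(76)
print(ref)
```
[5, 4, 76]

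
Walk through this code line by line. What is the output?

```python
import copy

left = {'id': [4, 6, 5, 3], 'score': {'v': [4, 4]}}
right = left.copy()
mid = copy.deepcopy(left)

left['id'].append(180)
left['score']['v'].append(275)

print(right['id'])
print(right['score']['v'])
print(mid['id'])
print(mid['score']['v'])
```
[4, 6, 5, 3, 180]
[4, 4, 275]
[4, 6, 5, 3]
[4, 4]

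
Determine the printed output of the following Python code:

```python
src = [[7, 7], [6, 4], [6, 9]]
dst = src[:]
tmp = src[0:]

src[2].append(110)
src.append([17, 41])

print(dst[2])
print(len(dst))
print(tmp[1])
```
[6, 9, 110]
3
[6, 4]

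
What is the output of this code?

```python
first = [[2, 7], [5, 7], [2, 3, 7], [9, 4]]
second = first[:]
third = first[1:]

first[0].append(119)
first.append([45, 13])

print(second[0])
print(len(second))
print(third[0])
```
[2, 7, 119]
4
[5, 7]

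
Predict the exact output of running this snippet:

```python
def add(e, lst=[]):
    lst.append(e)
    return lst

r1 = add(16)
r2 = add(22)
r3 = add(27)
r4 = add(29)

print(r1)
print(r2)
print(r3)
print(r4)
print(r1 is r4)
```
[16, 22, 27, 29]
[16, 22, 27, 29]
[16, 22, 27, 29]
[16, 22, 27, 29]
True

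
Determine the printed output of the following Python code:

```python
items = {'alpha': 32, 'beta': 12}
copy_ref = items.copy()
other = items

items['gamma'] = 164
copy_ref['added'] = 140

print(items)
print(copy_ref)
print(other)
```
{'alpha': 32, 'beta': 12, 'gamma': 164}
{'alpha': 32, 'beta': 12, 'added': 140}
{'alpha': 32, 'beta': 12, 'gamma': 164}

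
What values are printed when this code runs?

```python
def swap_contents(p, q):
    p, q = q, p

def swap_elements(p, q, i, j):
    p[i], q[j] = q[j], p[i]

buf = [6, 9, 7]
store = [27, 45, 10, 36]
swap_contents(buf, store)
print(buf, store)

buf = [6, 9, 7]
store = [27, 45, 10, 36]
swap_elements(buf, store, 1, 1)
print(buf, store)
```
[6, 9, 7] [27, 45, 10, 36]
[6, 45, 7] [27, 9, 10, 36]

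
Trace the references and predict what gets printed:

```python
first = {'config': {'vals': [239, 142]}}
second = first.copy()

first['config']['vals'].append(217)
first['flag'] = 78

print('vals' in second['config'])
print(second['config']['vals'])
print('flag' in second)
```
True
[239, 142, 217]
False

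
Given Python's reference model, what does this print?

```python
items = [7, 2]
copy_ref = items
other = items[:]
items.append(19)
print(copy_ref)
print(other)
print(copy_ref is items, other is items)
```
[7, 2, 19]
[7, 2]
True False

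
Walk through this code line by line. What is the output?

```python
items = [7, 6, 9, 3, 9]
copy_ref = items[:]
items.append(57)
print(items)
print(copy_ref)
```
[7, 6, 9, 3, 9, 57]
[7, 6, 9, 3, 9]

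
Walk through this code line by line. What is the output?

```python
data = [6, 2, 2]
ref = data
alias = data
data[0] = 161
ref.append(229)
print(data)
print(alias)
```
[161, 2, 2, 229]
[161, 2, 2, 229]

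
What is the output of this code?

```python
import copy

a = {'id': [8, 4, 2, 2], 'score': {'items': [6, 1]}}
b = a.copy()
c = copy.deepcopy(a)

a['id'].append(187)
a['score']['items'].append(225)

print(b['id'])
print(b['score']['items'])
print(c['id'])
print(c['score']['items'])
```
[8, 4, 2, 2, 187]
[6, 1, 225]
[8, 4, 2, 2]
[6, 1]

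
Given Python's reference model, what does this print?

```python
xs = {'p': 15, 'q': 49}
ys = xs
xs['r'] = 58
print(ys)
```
{'p': 15, 'q': 49, 'r': 58}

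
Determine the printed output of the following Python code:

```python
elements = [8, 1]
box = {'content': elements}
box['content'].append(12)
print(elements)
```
[8, 1, 12]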